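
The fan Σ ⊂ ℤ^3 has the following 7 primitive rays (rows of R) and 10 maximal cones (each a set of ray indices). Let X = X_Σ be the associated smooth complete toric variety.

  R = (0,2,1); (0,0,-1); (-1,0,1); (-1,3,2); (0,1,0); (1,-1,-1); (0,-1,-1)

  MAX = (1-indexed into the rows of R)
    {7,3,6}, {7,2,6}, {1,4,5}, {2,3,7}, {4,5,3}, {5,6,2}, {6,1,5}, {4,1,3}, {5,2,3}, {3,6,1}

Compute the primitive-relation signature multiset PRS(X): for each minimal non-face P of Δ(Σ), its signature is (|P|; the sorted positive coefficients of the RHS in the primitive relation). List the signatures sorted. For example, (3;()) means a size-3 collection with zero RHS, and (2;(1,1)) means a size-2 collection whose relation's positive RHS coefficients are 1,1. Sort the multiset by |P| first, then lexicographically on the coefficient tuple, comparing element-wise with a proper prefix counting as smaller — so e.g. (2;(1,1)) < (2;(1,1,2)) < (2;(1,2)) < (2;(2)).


The 9 primitive collections of Σ (r=7, n=3):

  P={1,7}:  v_{1} + v_{7} = v_{5}  ⟹  sig = (2;(1))
  P={4,6}:  v_{4} + v_{6} = v_{1}  ⟹  sig = (2;(1))
  P={5,7}:  v_{5} + v_{7} = v_{2}  ⟹  sig = (2;(1))
  P={4,7}:  v_{4} + v_{7} = v_{3} + 2·v_{5}  ⟹  sig = (2;(1,2))
  P={2,4}:  v_{2} + v_{4} = v_{3} + 3·v_{5}  ⟹  sig = (2;(1,3))
  P={1,2}:  v_{1} + v_{2} = 2·v_{5}  ⟹  sig = (2;(2))
  P={3,5,6}:  v_{3} + v_{5} + v_{6} = 0  ⟹  sig = (3;())
  P={1,3,5}:  v_{1} + v_{3} + v_{5} = v_{4}  ⟹  sig = (3;(1))
  P={2,3,6}:  v_{2} + v_{3} + v_{6} = v_{7}  ⟹  sig = (3;(1))

Signatures (|P|; sorted positive RHS coefficients), sorted:
    |P|=2: 6 collections, coeffs (1), (1), (1), (1,2), (1,3), (2)
    |P|=3: 3 collections, coeffs (), (1), (1)


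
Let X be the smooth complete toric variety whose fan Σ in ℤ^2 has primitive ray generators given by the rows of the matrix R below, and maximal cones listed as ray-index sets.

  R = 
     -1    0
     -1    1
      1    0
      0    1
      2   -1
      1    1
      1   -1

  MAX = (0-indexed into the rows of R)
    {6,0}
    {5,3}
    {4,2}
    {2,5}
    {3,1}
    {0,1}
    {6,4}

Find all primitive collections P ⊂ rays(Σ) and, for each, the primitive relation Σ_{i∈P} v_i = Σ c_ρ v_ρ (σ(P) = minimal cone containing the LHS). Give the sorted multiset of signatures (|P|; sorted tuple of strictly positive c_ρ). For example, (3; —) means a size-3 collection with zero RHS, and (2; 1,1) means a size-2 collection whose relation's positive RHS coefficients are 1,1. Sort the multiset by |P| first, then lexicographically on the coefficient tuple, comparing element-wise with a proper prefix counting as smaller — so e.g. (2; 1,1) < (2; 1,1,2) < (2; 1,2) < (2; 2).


Δ(Σ) — 7 vertices, 14 min non-faces:

  • {0,2}:  v_{0} + v_{2} = 0  →  sig = (2; —)
  • {1,6}:  v_{1} + v_{6} = 0  →  sig = (2; —)
  • {0,3}:  v_{0} + v_{3} = v_{1}  →  sig = (2; 1)
  • {0,4}:  v_{0} + v_{4} = v_{6}  →  sig = (2; 1)
  • {0,5}:  v_{0} + v_{5} = v_{3}  →  sig = (2; 1)
  • {1,2}:  v_{1} + v_{2} = v_{3}  →  sig = (2; 1)
  • {1,4}:  v_{1} + v_{4} = v_{2}  →  sig = (2; 1)
  • {2,3}:  v_{2} + v_{3} = v_{5}  →  sig = (2; 1)
  • {2,6}:  v_{2} + v_{6} = v_{4}  →  sig = (2; 1)
  • {3,6}:  v_{3} + v_{6} = v_{2}  →  sig = (2; 1)
  • {1,5}:  v_{1} + v_{5} = 2·v_{3}  →  sig = (2; 2)
  • {3,4}:  v_{3} + v_{4} = 2·v_{2}  →  sig = (2; 2)
  • {5,6}:  v_{5} + v_{6} = 2·v_{2}  →  sig = (2; 2)
  • {4,5}:  v_{4} + v_{5} = 3·v_{2}  →  sig = (2; 3)

Signatures (|P|; sorted positive RHS coefficients), sorted:
    |P|=2: 14 collections, coeffs (), (), (1), (1), (1), (1), (1), (1), (1), (1), (2), (2), (2), (3)


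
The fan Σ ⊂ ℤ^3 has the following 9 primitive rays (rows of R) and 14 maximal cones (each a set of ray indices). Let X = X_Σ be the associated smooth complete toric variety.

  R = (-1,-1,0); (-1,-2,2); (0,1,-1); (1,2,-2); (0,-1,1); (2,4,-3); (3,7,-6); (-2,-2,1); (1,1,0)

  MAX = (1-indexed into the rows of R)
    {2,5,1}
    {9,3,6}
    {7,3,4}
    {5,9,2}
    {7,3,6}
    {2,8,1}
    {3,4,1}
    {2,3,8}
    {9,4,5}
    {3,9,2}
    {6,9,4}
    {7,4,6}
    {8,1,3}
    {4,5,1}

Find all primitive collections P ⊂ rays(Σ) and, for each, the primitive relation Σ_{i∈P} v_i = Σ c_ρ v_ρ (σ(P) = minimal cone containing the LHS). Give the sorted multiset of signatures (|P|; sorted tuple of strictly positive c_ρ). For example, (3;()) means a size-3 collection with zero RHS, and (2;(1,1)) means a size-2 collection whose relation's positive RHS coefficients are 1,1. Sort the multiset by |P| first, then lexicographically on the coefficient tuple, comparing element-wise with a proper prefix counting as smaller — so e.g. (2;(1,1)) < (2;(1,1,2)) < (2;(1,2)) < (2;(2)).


Σ has 18 primitive collections:

  P = {1,9}:  v_{1} + v_{9} = 0  ⟹  sig = (2;())
  P = {2,4}:  v_{2} + v_{4} = 0  ⟹  sig = (2;())
  P = {3,5}:  v_{3} + v_{5} = 0  ⟹  sig = (2;())
  P = {1,6}:  v_{1} + v_{6} = v_{3} + v_{4}  ⟹  sig = (2;(1,1))
  P = {2,6}:  v_{2} + v_{6} = v_{3} + v_{9}  ⟹  sig = (2;(1,1))
  P = {2,7}:  v_{2} + v_{7} = v_{3} + v_{6}  ⟹  sig = (2;(1,1))
  P = {4,8}:  v_{4} + v_{8} = v_{1} + v_{3}  ⟹  sig = (2;(1,1))
  P = {5,6}:  v_{5} + v_{6} = v_{4} + v_{9}  ⟹  sig = (2;(1,1))
  P = {5,7}:  v_{5} + v_{7} = v_{4} + v_{6}  ⟹  sig = (2;(1,1))
  P = {5,8}:  v_{5} + v_{8} = v_{1} + v_{2}  ⟹  sig = (2;(1,1))
  P = {8,9}:  v_{8} + v_{9} = v_{2} + v_{3}  ⟹  sig = (2;(1,1))
  P = {7,8}:  v_{7} + v_{8} = 3·v_{3} + v_{4}  ⟹  sig = (2;(1,3))
  P = {6,8}:  v_{6} + v_{8} = 2·v_{3}  ⟹  sig = (2;(2))
  P = {7,9}:  v_{7} + v_{9} = 2·v_{6}  ⟹  sig = (2;(2))
  P = {1,7}:  v_{1} + v_{7} = 2·v_{3} + 2·v_{4}  ⟹  sig = (2;(2,2))
  P = {1,2,3}:  v_{1} + v_{2} + v_{3} = v_{8}  ⟹  sig = (3;(1))
  P = {3,4,6}:  v_{3} + v_{4} + v_{6} = v_{7}  ⟹  sig = (3;(1))
  P = {3,4,9}:  v_{3} + v_{4} + v_{9} = v_{6}  ⟹  sig = (3;(1))

Sorted signature multiset PRS(X):
[(2;()), (2;()), (2;()), (2;(1,1)), (2;(1,1)), (2;(1,1)), (2;(1,1)), (2;(1,1)), (2;(1,1)), (2;(1,1)), (2;(1,1)), (2;(1,3)), (2;(2)), (2;(2)), (2;(2,2)), (3;(1)), (3;(1)), (3;(1))]


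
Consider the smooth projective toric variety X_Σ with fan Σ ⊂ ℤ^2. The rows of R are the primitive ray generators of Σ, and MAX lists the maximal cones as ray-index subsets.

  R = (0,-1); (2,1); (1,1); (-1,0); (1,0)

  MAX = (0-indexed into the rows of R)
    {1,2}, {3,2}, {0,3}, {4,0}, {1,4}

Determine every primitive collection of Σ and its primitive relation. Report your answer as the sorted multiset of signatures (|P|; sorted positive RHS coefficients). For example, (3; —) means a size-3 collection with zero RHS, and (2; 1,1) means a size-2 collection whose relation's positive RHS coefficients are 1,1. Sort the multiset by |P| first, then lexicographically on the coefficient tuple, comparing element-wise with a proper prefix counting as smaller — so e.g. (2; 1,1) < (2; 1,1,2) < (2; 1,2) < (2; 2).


The 5 primitive collections of Σ (r=5, n=2):

  • {3,4}:  v_{3} + v_{4} = 0  ⟹  sig = (2; —)
  • {0,2}:  v_{0} + v_{2} = v_{4}  ⟹  sig = (2; 1)
  • {1,3}:  v_{1} + v_{3} = v_{2}  ⟹  sig = (2; 1)
  • {2,4}:  v_{2} + v_{4} = v_{1}  ⟹  sig = (2; 1)
  • {0,1}:  v_{0} + v_{1} = 2·v_{4}  ⟹  sig = (2; 2)

Signatures (|P|; sorted positive RHS coefficients), sorted:
{ (2; —),  (2; 1) ×3,  (2; 2) }


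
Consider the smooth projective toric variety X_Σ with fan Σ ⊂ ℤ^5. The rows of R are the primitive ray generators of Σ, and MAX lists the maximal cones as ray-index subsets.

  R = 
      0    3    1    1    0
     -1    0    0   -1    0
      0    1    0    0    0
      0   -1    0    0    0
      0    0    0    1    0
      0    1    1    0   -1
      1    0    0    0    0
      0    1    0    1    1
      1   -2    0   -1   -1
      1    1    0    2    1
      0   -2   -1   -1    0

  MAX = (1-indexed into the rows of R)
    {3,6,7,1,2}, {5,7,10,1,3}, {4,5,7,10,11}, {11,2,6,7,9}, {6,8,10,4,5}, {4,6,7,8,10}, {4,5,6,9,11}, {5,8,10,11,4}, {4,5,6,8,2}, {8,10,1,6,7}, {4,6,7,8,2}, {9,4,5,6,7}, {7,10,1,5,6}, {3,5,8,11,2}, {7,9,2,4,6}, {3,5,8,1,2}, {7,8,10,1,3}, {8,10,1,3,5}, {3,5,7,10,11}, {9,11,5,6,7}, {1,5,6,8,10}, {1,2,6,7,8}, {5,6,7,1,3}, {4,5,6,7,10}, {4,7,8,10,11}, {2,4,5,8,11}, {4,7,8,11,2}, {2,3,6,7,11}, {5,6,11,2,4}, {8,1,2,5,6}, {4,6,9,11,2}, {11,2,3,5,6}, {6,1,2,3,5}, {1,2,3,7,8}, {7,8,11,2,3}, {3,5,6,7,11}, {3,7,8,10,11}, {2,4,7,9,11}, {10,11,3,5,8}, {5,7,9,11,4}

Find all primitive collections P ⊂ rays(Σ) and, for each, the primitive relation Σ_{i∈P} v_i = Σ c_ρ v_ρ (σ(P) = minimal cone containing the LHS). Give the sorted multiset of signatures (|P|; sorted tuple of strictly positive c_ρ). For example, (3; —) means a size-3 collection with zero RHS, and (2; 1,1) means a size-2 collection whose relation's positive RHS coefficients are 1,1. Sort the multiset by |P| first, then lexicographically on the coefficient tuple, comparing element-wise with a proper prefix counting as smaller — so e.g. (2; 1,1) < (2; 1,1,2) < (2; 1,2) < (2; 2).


Σ has 16 primitive collections:

  P={3,4}:  v_{3} + v_{4} = 0  →  sig = (2; —)
  P={1,11}:  v_{1} + v_{11} = v_{3}  →  sig = (2; 1)
  P={2,10}:  v_{2} + v_{10} = v_{8}  →  sig = (2; 1)
  P={1,4}:  v_{1} + v_{4} = v_{6} + v_{8}  →  sig = (2; 1,1)
  P={1,9}:  v_{1} + v_{9} = v_{6} + v_{7}  →  sig = (2; 1,1)
  P={8,9}:  v_{8} + v_{9} = v_{4} + v_{7}  →  sig = (2; 1,1)
  P={3,9}:  v_{3} + v_{9} = v_{6} + v_{7} + v_{11}  →  sig = (2; 1,1,1)
  P={9,10}:  v_{9} + v_{10} = v_{4} + v_{5} + 2·v_{7}  →  sig = (2; 1,1,2)
  P={2,5,7}:  v_{2} + v_{5} + v_{7} = 0  →  sig = (3; —)
  P={6,8,11}:  v_{6} + v_{8} + v_{11} = 0  →  sig = (3; —)
  P={3,6,8}:  v_{3} + v_{6} + v_{8} = v_{1}  →  sig = (3; 1)
  P={5,7,8}:  v_{5} + v_{7} + v_{8} = v_{10}  →  sig = (3; 1)
  P={6,10,11}:  v_{6} + v_{10} + v_{11} = v_{5} + v_{7}  →  sig = (3; 1,1)
  P={2,5,9}:  v_{2} + v_{5} + v_{9} = v_{4} + v_{6} + v_{11}  →  sig = (3; 1,1,1)
  P={3,6,10}:  v_{3} + v_{6} + v_{10} = v_{1} + v_{5} + v_{7}  →  sig = (3; 1,1,1)
  P={4,6,7,11}:  v_{4} + v_{6} + v_{7} + v_{11} = v_{9}  →  sig = (4; 1)

Sorted signature multiset PRS(X):
{ (2; —),  (2; 1) ×2,  (2; 1,1) ×3,  (2; 1,1,1),  (2; 1,1,2),  (3; —) ×2,  (3; 1) ×2,  (3; 1,1),  (3; 1,1,1) ×2,  (4; 1) }


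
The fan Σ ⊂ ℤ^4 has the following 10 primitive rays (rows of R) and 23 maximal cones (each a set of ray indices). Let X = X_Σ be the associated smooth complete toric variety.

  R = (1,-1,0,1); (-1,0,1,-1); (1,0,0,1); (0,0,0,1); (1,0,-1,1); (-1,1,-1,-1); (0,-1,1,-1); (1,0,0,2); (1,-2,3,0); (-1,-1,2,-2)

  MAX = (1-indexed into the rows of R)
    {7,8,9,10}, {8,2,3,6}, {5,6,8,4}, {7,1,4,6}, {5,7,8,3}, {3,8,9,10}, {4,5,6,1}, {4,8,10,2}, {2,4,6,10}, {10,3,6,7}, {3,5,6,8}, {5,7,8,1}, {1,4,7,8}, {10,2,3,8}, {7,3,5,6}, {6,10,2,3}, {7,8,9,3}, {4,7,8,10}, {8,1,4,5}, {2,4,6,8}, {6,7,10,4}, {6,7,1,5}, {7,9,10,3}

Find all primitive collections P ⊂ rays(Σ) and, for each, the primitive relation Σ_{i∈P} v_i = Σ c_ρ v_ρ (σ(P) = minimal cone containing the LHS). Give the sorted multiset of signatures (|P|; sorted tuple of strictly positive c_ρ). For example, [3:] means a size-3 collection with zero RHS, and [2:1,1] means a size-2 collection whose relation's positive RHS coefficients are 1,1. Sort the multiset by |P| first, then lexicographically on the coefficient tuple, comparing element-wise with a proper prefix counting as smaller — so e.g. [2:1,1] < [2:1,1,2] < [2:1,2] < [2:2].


17 collections generate NE(X_Σ); each relation:

  {2,5}:  v_{2} + v_{5} = 0  ⇒ sig = [2:]
  {2,7}:  v_{2} + v_{7} = v_{10}  ⇒ sig = [2:1]
  {3,4}:  v_{3} + v_{4} = v_{8}  ⇒ sig = [2:1]
  {5,10}:  v_{5} + v_{10} = v_{7}  ⇒ sig = [2:1]
  {1,2}:  v_{1} + v_{2} = v_{4} + v_{7}  ⇒ sig = [2:1,1]
  {6,9}:  v_{6} + v_{9} = v_{3} + v_{10}  ⇒ sig = [2:1,1]
  {1,3}:  v_{1} + v_{3} = v_{5} + v_{7} + v_{8}  ⇒ sig = [2:1,1,1]
  {2,9}:  v_{2} + v_{9} = v_{3} + v_{8} + 2·v_{10}  ⇒ sig = [2:1,1,2]
  {4,9}:  v_{4} + v_{9} = v_{7} + 2·v_{8} + v_{10}  ⇒ sig = [2:1,1,2]
  {5,9}:  v_{5} + v_{9} = v_{3} + 2·v_{7} + v_{8}  ⇒ sig = [2:1,1,2]
  {1,10}:  v_{1} + v_{10} = v_{4} + 2·v_{7}  ⇒ sig = [2:1,2]
  {1,9}:  v_{1} + v_{9} = 3·v_{7} + 2·v_{8}  ⇒ sig = [2:2,3]
  {6,7,8}:  v_{6} + v_{7} + v_{8} = 0  ⇒ sig = [3:]
  {4,5,7}:  v_{4} + v_{5} + v_{7} = v_{1}  ⇒ sig = [3:1]
  {6,8,10}:  v_{6} + v_{8} + v_{10} = v_{2}  ⇒ sig = [3:1]
  {1,6,8}:  v_{1} + v_{6} + v_{8} = v_{4} + v_{5}  ⇒ sig = [3:1,1]
  {3,7,8,10}:  v_{3} + v_{7} + v_{8} + v_{10} = v_{9}  ⇒ sig = [4:1]

Hence PRS(X_Σ) =
    |P|=2: 12 collections, coeffs (), (1), (1), (1), (1,1), (1,1), (1,1,1), (1,1,2), (1,1,2), (1,1,2), (1,2), (2,3)
    |P|=3: 4 collections, coeffs (), (1), (1), (1,1)
    |P|=4: 1 collection, coeffs (1)


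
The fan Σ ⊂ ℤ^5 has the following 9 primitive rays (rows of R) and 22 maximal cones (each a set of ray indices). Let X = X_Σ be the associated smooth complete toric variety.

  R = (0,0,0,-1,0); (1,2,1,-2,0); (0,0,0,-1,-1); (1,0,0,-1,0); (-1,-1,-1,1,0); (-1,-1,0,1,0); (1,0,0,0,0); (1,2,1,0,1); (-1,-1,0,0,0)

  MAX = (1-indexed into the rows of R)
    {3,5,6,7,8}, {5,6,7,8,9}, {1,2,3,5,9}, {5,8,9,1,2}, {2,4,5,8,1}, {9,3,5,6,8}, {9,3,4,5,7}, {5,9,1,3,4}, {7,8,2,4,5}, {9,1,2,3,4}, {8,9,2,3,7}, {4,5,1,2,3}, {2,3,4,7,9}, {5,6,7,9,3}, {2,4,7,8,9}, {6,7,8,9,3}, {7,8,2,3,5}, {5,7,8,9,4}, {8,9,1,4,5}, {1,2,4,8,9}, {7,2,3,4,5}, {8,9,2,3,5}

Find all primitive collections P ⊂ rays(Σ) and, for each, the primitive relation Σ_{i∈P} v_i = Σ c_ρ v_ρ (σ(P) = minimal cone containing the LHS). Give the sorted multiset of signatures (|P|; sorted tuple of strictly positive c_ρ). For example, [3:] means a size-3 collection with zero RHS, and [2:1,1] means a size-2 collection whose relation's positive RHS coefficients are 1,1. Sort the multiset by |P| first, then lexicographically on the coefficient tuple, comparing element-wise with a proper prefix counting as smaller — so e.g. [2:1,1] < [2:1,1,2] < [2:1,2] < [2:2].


9 collections generate NE(X_Σ); each relation:

  {1,6}:  v_{1} + v_{6} = v_{9} ; sig = [2:1]
  {1,7}:  v_{1} + v_{7} = v_{4} ; sig = [2:1]
  {4,6}:  v_{4} + v_{6} = v_{7} + v_{9} ; sig = [2:1,1]
  {2,6}:  v_{2} + v_{6} = v_{3} + v_{8} + v_{9} ; sig = [2:1,1,1]
  {1,3,8}:  v_{1} + v_{3} + v_{8} = v_{2} ; sig = [3:1]
  {3,4,8}:  v_{3} + v_{4} + v_{8} = v_{2} + v_{7} ; sig = [3:1,1]
  {2,5,7,9}:  v_{2} + v_{5} + v_{7} + v_{9} = v_{1} ; sig = [4:1]
  {2,4,5,9}:  v_{2} + v_{4} + v_{5} + v_{9} = 2·v_{1} ; sig = [4:2]
  {3,5,7,8,9}:  v_{3} + v_{5} + v_{7} + v_{8} + v_{9} = 0 ; sig = [5:]

Sorted signature multiset PRS(X):
{ [2:1] ×2,  [2:1,1],  [2:1,1,1],  [3:1],  [3:1,1],  [4:1],  [4:2],  [5:] }


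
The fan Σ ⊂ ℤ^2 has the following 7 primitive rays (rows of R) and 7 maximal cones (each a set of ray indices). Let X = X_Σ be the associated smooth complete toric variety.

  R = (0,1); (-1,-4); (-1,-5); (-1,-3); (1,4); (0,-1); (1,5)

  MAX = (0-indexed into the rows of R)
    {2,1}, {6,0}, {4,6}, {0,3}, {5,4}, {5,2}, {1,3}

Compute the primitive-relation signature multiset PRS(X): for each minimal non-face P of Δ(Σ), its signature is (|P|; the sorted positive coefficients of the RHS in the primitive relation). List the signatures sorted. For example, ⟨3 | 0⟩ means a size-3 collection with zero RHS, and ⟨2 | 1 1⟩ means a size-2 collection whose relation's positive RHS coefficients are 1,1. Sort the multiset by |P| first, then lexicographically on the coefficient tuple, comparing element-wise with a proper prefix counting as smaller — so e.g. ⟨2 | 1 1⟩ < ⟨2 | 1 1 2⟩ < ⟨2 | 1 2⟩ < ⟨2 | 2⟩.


Primitive collections (14):

  P={0,5}:  v_{0} + v_{5} = 0  so sig = ⟨2 | 0⟩
  P={1,4}:  v_{1} + v_{4} = 0  so sig = ⟨2 | 0⟩
  P={2,6}:  v_{2} + v_{6} = 0  so sig = ⟨2 | 0⟩
  P={0,1}:  v_{0} + v_{1} = v_{3}  so sig = ⟨2 | 1⟩
  P={0,2}:  v_{0} + v_{2} = v_{1}  so sig = ⟨2 | 1⟩
  P={0,4}:  v_{0} + v_{4} = v_{6}  so sig = ⟨2 | 1⟩
  P={1,5}:  v_{1} + v_{5} = v_{2}  so sig = ⟨2 | 1⟩
  P={1,6}:  v_{1} + v_{6} = v_{0}  so sig = ⟨2 | 1⟩
  P={2,4}:  v_{2} + v_{4} = v_{5}  so sig = ⟨2 | 1⟩
  P={3,4}:  v_{3} + v_{4} = v_{0}  so sig = ⟨2 | 1⟩
  P={3,5}:  v_{3} + v_{5} = v_{1}  so sig = ⟨2 | 1⟩
  P={5,6}:  v_{5} + v_{6} = v_{4}  so sig = ⟨2 | 1⟩
  P={2,3}:  v_{2} + v_{3} = 2·v_{1}  so sig = ⟨2 | 2⟩
  P={3,6}:  v_{3} + v_{6} = 2·v_{0}  so sig = ⟨2 | 2⟩

Sorted signature multiset PRS(X):
[⟨2 | 0⟩, ⟨2 | 0⟩, ⟨2 | 0⟩, ⟨2 | 1⟩, ⟨2 | 1⟩, ⟨2 | 1⟩, ⟨2 | 1⟩, ⟨2 | 1⟩, ⟨2 | 1⟩, ⟨2 | 1⟩, ⟨2 | 1⟩, ⟨2 | 1⟩, ⟨2 | 2⟩, ⟨2 | 2⟩]


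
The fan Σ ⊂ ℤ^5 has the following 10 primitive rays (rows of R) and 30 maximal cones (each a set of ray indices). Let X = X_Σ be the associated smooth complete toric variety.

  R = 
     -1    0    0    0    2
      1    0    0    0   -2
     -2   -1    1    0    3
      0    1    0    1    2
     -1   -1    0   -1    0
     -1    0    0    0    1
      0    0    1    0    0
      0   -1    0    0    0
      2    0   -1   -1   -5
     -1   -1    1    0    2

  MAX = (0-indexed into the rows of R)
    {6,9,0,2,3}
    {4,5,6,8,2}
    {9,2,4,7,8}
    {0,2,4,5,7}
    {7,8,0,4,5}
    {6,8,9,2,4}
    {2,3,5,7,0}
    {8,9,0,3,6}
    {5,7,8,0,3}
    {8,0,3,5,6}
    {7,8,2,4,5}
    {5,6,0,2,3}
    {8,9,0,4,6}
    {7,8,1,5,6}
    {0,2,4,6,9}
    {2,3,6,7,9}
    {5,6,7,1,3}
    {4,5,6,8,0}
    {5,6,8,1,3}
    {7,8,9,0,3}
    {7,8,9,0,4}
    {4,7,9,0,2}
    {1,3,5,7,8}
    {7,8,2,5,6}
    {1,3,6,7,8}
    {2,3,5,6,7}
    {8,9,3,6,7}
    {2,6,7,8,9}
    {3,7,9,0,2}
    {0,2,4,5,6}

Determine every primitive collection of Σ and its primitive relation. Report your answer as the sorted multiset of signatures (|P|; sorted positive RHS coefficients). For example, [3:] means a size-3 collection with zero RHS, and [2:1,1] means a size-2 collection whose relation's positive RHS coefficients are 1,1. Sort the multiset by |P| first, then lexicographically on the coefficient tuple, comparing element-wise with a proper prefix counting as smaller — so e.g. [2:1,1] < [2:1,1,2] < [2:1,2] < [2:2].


11 minimal non-faces of Δ(Σ) (on 10 rays):

  P = {0,1}:  v_{0} + v_{1} = 0  so sig = [2:]
  P = {3,4}:  v_{3} + v_{4} = v_{0}  so sig = [2:1]
  P = {5,9}:  v_{5} + v_{9} = v_{2}  so sig = [2:1]
  P = {1,4}:  v_{1} + v_{4} = v_{2} + v_{8}  so sig = [2:1,1]
  P = {1,9}:  v_{1} + v_{9} = v_{6} + v_{7}  so sig = [2:1,1]
  P = {1,2}:  v_{1} + v_{2} = v_{5} + v_{6} + v_{7}  so sig = [2:1,1,1]
  P = {2,3,8}:  v_{2} + v_{3} + v_{8} = 0  so sig = [3:]
  P = {0,2,8}:  v_{0} + v_{2} + v_{8} = v_{4}  so sig = [3:1]
  P = {0,6,7}:  v_{0} + v_{6} + v_{7} = v_{9}  so sig = [3:1]
  P = {4,6,7}:  v_{4} + v_{6} + v_{7} = v_{2} + v_{8} + v_{9}  so sig = [3:1,1,1]
  P = {3,5,6,7,8}:  v_{3} + v_{5} + v_{6} + v_{7} + v_{8} = v_{1}  so sig = [5:1]

Hence PRS(X_Σ) =
    [2:]
    [2:1]
    [2:1]
    [2:1,1]
    [2:1,1]
    [2:1,1,1]
    [3:]
    [3:1]
    [3:1]
    [3:1,1,1]
    [5:1]


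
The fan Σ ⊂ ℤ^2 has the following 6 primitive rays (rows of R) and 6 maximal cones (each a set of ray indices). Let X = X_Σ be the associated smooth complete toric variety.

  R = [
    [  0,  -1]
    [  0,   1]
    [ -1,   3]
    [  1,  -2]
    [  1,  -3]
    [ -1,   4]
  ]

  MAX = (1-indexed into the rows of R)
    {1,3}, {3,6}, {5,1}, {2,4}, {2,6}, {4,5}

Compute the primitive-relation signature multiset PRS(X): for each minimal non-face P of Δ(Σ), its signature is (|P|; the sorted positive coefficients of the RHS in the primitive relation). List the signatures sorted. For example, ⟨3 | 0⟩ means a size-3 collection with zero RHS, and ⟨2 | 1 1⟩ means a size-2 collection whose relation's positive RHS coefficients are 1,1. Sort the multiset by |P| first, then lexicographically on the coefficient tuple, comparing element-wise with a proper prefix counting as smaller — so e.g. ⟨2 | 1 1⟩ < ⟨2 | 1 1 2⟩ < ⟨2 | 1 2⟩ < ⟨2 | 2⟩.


Δ(Σ) — 6 vertices, 9 min non-faces:

  • {1,2}:  v_{1} + v_{2} = 0 ; sig = ⟨2 | 0⟩
  • {3,5}:  v_{3} + v_{5} = 0 ; sig = ⟨2 | 0⟩
  • {1,4}:  v_{1} + v_{4} = v_{5} ; sig = ⟨2 | 1⟩
  • {1,6}:  v_{1} + v_{6} = v_{3} ; sig = ⟨2 | 1⟩
  • {2,3}:  v_{2} + v_{3} = v_{6} ; sig = ⟨2 | 1⟩
  • {2,5}:  v_{2} + v_{5} = v_{4} ; sig = ⟨2 | 1⟩
  • {3,4}:  v_{3} + v_{4} = v_{2} ; sig = ⟨2 | 1⟩
  • {5,6}:  v_{5} + v_{6} = v_{2} ; sig = ⟨2 | 1⟩
  • {4,6}:  v_{4} + v_{6} = 2·v_{2} ; sig = ⟨2 | 2⟩

Hence PRS(X_Σ) =
    ⟨2 | 0⟩
    ⟨2 | 0⟩
    ⟨2 | 1⟩
    ⟨2 | 1⟩
    ⟨2 | 1⟩
    ⟨2 | 1⟩
    ⟨2 | 1⟩
    ⟨2 | 1⟩
    ⟨2 | 2⟩


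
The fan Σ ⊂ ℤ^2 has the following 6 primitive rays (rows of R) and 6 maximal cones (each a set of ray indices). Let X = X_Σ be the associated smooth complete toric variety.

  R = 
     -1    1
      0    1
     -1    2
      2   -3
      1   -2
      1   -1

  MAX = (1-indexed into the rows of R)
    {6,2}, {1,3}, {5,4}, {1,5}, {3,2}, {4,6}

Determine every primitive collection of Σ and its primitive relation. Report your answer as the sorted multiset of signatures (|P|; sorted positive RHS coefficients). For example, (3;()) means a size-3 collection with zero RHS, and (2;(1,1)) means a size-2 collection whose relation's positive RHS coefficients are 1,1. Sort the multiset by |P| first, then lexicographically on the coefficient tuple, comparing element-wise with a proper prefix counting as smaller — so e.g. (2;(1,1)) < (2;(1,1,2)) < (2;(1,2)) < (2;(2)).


Primitive collections (9):

  • {1,6}:  v_{1} + v_{6} = 0  so sig = (2;())
  • {3,5}:  v_{3} + v_{5} = 0  so sig = (2;())
  • {1,2}:  v_{1} + v_{2} = v_{3}  so sig = (2;(1))
  • {1,4}:  v_{1} + v_{4} = v_{5}  so sig = (2;(1))
  • {2,5}:  v_{2} + v_{5} = v_{6}  so sig = (2;(1))
  • {3,4}:  v_{3} + v_{4} = v_{6}  so sig = (2;(1))
  • {3,6}:  v_{3} + v_{6} = v_{2}  so sig = (2;(1))
  • {5,6}:  v_{5} + v_{6} = v_{4}  so sig = (2;(1))
  • {2,4}:  v_{2} + v_{4} = 2·v_{6}  so sig = (2;(2))

Sorted signature multiset PRS(X):
    (2;())
    (2;())
    (2;(1))
    (2;(1))
    (2;(1))
    (2;(1))
    (2;(1))
    (2;(1))
    (2;(2))


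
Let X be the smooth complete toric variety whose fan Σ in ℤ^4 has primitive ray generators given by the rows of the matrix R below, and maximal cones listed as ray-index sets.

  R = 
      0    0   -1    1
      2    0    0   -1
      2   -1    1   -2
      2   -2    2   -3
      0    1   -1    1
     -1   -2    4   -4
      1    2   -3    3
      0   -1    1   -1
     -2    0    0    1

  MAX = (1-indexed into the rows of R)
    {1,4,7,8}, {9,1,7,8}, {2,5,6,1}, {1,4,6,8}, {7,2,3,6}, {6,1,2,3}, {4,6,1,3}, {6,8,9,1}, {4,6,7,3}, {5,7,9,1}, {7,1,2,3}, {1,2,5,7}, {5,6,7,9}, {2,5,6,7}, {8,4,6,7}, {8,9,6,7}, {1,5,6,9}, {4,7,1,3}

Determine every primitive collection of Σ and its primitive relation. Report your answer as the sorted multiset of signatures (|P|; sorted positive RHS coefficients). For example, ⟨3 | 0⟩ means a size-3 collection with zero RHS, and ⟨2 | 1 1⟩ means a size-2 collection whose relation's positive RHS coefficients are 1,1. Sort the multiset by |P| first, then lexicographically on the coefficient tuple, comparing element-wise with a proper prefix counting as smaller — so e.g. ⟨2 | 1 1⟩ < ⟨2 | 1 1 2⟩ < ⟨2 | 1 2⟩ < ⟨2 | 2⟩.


The 10 primitive collections of Σ (r=9, n=4):

  P = {2,9}:  v_{2} + v_{9} = 0  so sig = ⟨2 | 0⟩
  P = {5,8}:  v_{5} + v_{8} = 0  so sig = ⟨2 | 0⟩
  P = {2,8}:  v_{2} + v_{8} = v_{3}  so sig = ⟨2 | 1⟩
  P = {3,5}:  v_{3} + v_{5} = v_{2}  so sig = ⟨2 | 1⟩
  P = {3,8}:  v_{3} + v_{8} = v_{4}  so sig = ⟨2 | 1⟩
  P = {3,9}:  v_{3} + v_{9} = v_{8}  so sig = ⟨2 | 1⟩
  P = {4,5}:  v_{4} + v_{5} = v_{3}  so sig = ⟨2 | 1⟩
  P = {2,4}:  v_{2} + v_{4} = 2·v_{3}  so sig = ⟨2 | 2⟩
  P = {4,9}:  v_{4} + v_{9} = 2·v_{8}  so sig = ⟨2 | 2⟩
  P = {1,6,7}:  v_{1} + v_{6} + v_{7} = 0  so sig = ⟨3 | 0⟩

so the primitive-relation signature multiset is
    |P|=2: 9 collections, coeffs (), (), (1), (1), (1), (1), (1), (2), (2)
    |P|=3: 1 collection, coeffs ()


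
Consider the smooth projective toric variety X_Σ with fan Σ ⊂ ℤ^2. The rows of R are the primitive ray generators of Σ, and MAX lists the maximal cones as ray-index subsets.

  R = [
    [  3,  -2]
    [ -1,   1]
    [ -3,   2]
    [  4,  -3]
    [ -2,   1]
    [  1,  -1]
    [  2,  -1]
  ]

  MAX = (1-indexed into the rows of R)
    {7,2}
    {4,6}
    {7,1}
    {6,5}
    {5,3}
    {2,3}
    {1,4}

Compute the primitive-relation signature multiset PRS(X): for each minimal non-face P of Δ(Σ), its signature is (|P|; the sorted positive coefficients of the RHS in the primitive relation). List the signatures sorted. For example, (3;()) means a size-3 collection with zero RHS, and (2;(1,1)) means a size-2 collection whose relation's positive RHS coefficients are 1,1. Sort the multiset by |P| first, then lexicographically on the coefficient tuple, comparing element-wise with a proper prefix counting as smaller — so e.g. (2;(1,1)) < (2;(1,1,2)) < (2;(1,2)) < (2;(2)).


Δ(Σ) — 7 vertices, 14 min non-faces:

  • {1,3}:  v_{1} + v_{3} = 0  so sig = (2;())
  • {2,6}:  v_{2} + v_{6} = 0  so sig = (2;())
  • {5,7}:  v_{5} + v_{7} = 0  so sig = (2;())
  • {1,2}:  v_{1} + v_{2} = v_{7}  so sig = (2;(1))
  • {1,5}:  v_{1} + v_{5} = v_{6}  so sig = (2;(1))
  • {1,6}:  v_{1} + v_{6} = v_{4}  so sig = (2;(1))
  • {2,4}:  v_{2} + v_{4} = v_{1}  so sig = (2;(1))
  • {2,5}:  v_{2} + v_{5} = v_{3}  so sig = (2;(1))
  • {3,4}:  v_{3} + v_{4} = v_{6}  so sig = (2;(1))
  • {3,6}:  v_{3} + v_{6} = v_{5}  so sig = (2;(1))
  • {3,7}:  v_{3} + v_{7} = v_{2}  so sig = (2;(1))
  • {6,7}:  v_{6} + v_{7} = v_{1}  so sig = (2;(1))
  • {4,5}:  v_{4} + v_{5} = 2·v_{6}  so sig = (2;(2))
  • {4,7}:  v_{4} + v_{7} = 2·v_{1}  so sig = (2;(2))

Signatures (|P|; sorted positive RHS coefficients), sorted:
    |P|=2: 14 collections, coeffs (), (), (), (1), (1), (1), (1), (1), (1), (1), (1), (1), (2), (2)


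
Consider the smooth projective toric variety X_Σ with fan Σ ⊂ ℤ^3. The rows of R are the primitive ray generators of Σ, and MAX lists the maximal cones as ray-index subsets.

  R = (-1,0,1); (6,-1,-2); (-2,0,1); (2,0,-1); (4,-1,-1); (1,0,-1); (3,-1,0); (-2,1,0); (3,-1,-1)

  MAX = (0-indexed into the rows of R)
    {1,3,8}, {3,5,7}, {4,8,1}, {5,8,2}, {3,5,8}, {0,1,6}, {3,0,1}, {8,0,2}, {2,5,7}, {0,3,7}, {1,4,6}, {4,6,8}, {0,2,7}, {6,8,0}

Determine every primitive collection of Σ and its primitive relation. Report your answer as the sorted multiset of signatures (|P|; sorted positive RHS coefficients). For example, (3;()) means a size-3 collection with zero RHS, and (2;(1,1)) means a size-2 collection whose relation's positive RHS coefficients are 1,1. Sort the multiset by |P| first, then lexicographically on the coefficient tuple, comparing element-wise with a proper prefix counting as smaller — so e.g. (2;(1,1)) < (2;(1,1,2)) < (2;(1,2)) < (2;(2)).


18 minimal non-faces of Δ(Σ) (on 9 rays):

  P = {0,5}:  v_{0} + v_{5} = 0  ⇒ sig = (2;())
  P = {2,3}:  v_{2} + v_{3} = 0  ⇒ sig = (2;())
  P = {0,4}:  v_{0} + v_{4} = v_{6}  ⇒ sig = (2;(1))
  P = {1,2}:  v_{1} + v_{2} = v_{4}  ⇒ sig = (2;(1))
  P = {3,4}:  v_{3} + v_{4} = v_{1}  ⇒ sig = (2;(1))
  P = {4,7}:  v_{4} + v_{7} = v_{3}  ⇒ sig = (2;(1))
  P = {5,6}:  v_{5} + v_{6} = v_{4}  ⇒ sig = (2;(1))
  P = {7,8}:  v_{7} + v_{8} = v_{5}  ⇒ sig = (2;(1))
  P = {2,4}:  v_{2} + v_{4} = v_{0} + v_{8}  ⇒ sig = (2;(1,1))
  P = {3,6}:  v_{3} + v_{6} = v_{0} + v_{1}  ⇒ sig = (2;(1,1))
  P = {4,5}:  v_{4} + v_{5} = v_{3} + v_{8}  ⇒ sig = (2;(1,1))
  P = {6,7}:  v_{6} + v_{7} = v_{0} + v_{3}  ⇒ sig = (2;(1,1))
  P = {1,5}:  v_{1} + v_{5} = 2·v_{3} + v_{8}  ⇒ sig = (2;(1,2))
  P = {2,6}:  v_{2} + v_{6} = 2·v_{0} + v_{8}  ⇒ sig = (2;(1,2))
  P = {1,7}:  v_{1} + v_{7} = 2·v_{3}  ⇒ sig = (2;(2))
  P = {0,3,8}:  v_{0} + v_{3} + v_{8} = v_{4}  ⇒ sig = (3;(1))
  P = {0,1,8}:  v_{0} + v_{1} + v_{8} = 2·v_{4}  ⇒ sig = (3;(2))
  P = {1,6,8}:  v_{1} + v_{6} + v_{8} = 3·v_{4}  ⇒ sig = (3;(3))

Sorted signature multiset PRS(X):
{ (2;()) ×2,  (2;(1)) ×6,  (2;(1,1)) ×4,  (2;(1,2)) ×2,  (2;(2)),  (3;(1)),  (3;(2)),  (3;(3)) }


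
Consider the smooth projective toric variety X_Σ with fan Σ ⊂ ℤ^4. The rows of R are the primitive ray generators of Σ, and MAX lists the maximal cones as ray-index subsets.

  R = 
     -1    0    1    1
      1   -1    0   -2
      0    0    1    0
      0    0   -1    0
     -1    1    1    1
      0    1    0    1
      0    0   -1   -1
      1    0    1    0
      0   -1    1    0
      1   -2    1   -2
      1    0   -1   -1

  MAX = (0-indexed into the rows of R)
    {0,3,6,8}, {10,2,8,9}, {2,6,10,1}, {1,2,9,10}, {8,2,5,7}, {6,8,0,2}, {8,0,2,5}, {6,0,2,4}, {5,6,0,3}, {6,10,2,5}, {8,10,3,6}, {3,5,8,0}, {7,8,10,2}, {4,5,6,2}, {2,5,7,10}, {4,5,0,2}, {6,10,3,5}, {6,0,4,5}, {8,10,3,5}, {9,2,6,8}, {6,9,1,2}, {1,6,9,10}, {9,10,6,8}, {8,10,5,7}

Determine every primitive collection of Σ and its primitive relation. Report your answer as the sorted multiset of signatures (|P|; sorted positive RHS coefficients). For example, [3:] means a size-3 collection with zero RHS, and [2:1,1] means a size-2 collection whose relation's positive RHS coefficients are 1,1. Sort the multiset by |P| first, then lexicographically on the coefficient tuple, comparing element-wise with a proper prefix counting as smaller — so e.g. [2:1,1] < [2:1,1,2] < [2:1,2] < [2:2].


25 collections generate NE(X_Σ); each relation:

  {0,10}:  v_{0} + v_{10} = 0  ⇒ sig = [2:]
  {2,3}:  v_{2} + v_{3} = 0  ⇒ sig = [2:]
  {1,8}:  v_{1} + v_{8} = v_{9}  ⇒ sig = [2:1]
  {1,5}:  v_{1} + v_{5} = v_{2} + v_{10}  ⇒ sig = [2:1,1]
  {4,8}:  v_{4} + v_{8} = v_{0} + v_{2}  ⇒ sig = [2:1,1]
  {6,7}:  v_{6} + v_{7} = v_{2} + v_{10}  ⇒ sig = [2:1,1]
  {0,1}:  v_{0} + v_{1} = v_{2} + v_{6} + v_{8}  ⇒ sig = [2:1,1,1]
  {0,7}:  v_{0} + v_{7} = v_{2} + v_{5} + v_{8}  ⇒ sig = [2:1,1,1]
  {1,3}:  v_{1} + v_{3} = v_{6} + v_{8} + v_{10}  ⇒ sig = [2:1,1,1]
  {3,4}:  v_{3} + v_{4} = v_{0} + v_{5} + v_{6}  ⇒ sig = [2:1,1,1]
  {3,7}:  v_{3} + v_{7} = v_{5} + v_{8} + v_{10}  ⇒ sig = [2:1,1,1]
  {4,10}:  v_{4} + v_{10} = v_{2} + v_{5} + v_{6}  ⇒ sig = [2:1,1,1]
  {5,9}:  v_{5} + v_{9} = v_{2} + v_{8} + v_{10}  ⇒ sig = [2:1,1,1]
  {0,9}:  v_{0} + v_{9} = v_{2} + v_{6} + 2·v_{8}  ⇒ sig = [2:1,1,2]
  {3,9}:  v_{3} + v_{9} = v_{6} + 2·v_{8} + v_{10}  ⇒ sig = [2:1,1,2]
  {4,9}:  v_{4} + v_{9} = 2·v_{2} + v_{6} + v_{8}  ⇒ sig = [2:1,1,2]
  {1,4}:  v_{1} + v_{4} = 2·v_{2} + v_{6}  ⇒ sig = [2:1,2]
  {4,7}:  v_{4} + v_{7} = 2·v_{2} + v_{5}  ⇒ sig = [2:1,2]
  {1,7}:  v_{1} + v_{7} = 2·v_{2} + v_{8} + 2·v_{10}  ⇒ sig = [2:1,2,2]
  {7,9}:  v_{7} + v_{9} = 2·v_{2} + 2·v_{8} + 2·v_{10}  ⇒ sig = [2:2,2,2]
  {5,6,8}:  v_{5} + v_{6} + v_{8} = 0  ⇒ sig = [3:]
  {0,2,5,6}:  v_{0} + v_{2} + v_{5} + v_{6} = v_{4}  ⇒ sig = [4:1]
  {2,5,8,10}:  v_{2} + v_{5} + v_{8} + v_{10} = v_{7}  ⇒ sig = [4:1]
  {2,6,8,10}:  v_{2} + v_{6} + v_{8} + v_{10} = v_{1}  ⇒ sig = [4:1]
  {2,6,9,10}:  v_{2} + v_{6} + v_{9} + v_{10} = 2·v_{1}  ⇒ sig = [4:2]

Sorted signature multiset PRS(X):
    |P|=2: 20 collections, coeffs (), (), (1), (1,1), (1,1), (1,1), (1,1,1), (1,1,1), (1,1,1), (1,1,1), (1,1,1), (1,1,1), (1,1,1), (1,1,2), (1,1,2), (1,1,2), (1,2), (1,2), (1,2,2), (2,2,2)
    |P|=3: 1 collection, coeffs ()
    |P|=4: 4 collections, coeffs (1), (1), (1), (2)


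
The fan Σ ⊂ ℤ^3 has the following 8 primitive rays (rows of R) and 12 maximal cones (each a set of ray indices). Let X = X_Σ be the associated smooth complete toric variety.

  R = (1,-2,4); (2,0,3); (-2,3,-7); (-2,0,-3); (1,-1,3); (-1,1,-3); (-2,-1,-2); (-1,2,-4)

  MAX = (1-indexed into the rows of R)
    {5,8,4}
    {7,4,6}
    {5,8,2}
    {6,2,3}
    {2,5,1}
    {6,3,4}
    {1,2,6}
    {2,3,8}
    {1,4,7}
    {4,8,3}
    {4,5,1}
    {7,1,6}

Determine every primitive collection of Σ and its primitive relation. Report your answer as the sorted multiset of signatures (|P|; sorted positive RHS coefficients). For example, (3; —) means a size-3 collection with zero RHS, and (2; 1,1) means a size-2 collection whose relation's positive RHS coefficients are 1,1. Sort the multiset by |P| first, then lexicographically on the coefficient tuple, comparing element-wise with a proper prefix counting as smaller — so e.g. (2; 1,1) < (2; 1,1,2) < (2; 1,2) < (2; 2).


11 collections generate NE(X_Σ); each relation:

  {1,8}:  v_{1} + v_{8} = 0  ⇒ sig = (2; —)
  {2,4}:  v_{2} + v_{4} = 0  ⇒ sig = (2; —)
  {5,6}:  v_{5} + v_{6} = 0  ⇒ sig = (2; —)
  {1,3}:  v_{1} + v_{3} = v_{6}  ⇒ sig = (2; 1)
  {3,5}:  v_{3} + v_{5} = v_{8}  ⇒ sig = (2; 1)
  {6,8}:  v_{6} + v_{8} = v_{3}  ⇒ sig = (2; 1)
  {2,7}:  v_{2} + v_{7} = v_{1} + v_{6}  ⇒ sig = (2; 1,1)
  {5,7}:  v_{5} + v_{7} = v_{1} + v_{4}  ⇒ sig = (2; 1,1)
  {7,8}:  v_{7} + v_{8} = v_{4} + v_{6}  ⇒ sig = (2; 1,1)
  {3,7}:  v_{3} + v_{7} = v_{4} + 2·v_{6}  ⇒ sig = (2; 1,2)
  {1,4,6}:  v_{1} + v_{4} + v_{6} = v_{7}  ⇒ sig = (3; 1)

Signatures (|P|; sorted positive RHS coefficients), sorted:
    |P|=2: 10 collections, coeffs (), (), (), (1), (1), (1), (1,1), (1,1), (1,1), (1,2)
    |P|=3: 1 collection, coeffs (1)


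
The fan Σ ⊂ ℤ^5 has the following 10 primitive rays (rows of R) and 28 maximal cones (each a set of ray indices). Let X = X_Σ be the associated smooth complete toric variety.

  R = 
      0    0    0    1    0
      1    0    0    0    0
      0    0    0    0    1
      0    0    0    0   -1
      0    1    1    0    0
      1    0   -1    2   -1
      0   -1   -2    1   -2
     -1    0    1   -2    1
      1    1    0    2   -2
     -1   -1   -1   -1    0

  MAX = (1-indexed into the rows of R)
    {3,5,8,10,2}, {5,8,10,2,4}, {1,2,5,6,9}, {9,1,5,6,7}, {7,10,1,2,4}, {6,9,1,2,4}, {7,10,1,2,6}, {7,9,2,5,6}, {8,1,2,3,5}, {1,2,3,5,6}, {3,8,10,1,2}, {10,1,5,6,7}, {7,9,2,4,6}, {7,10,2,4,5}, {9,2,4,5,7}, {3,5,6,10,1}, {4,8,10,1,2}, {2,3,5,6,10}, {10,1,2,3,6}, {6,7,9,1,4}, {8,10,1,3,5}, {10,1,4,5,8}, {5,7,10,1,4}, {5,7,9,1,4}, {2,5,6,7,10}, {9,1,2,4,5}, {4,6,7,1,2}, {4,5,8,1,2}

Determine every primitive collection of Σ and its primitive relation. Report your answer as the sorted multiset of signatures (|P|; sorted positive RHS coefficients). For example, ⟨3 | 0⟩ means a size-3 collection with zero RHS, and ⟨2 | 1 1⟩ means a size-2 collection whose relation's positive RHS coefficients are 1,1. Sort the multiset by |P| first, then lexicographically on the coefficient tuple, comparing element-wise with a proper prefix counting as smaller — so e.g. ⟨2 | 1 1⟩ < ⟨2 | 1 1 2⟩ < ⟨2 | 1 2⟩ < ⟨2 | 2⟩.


Σ has 12 primitive collections:

  {3,4}:  v_{3} + v_{4} = 0  so sig = ⟨2 | 0⟩
  {6,8}:  v_{6} + v_{8} = 0  so sig = ⟨2 | 0⟩
  {3,7}:  v_{3} + v_{7} = v_{6} + v_{10}  so sig = ⟨2 | 1 1⟩
  {3,9}:  v_{3} + v_{9} = v_{5} + v_{6}  so sig = ⟨2 | 1 1⟩
  {7,8}:  v_{7} + v_{8} = v_{4} + v_{10}  so sig = ⟨2 | 1 1⟩
  {8,9}:  v_{8} + v_{9} = v_{4} + v_{5}  so sig = ⟨2 | 1 1⟩
  {9,10}:  v_{9} + v_{10} = v_{5} + v_{7}  so sig = ⟨2 | 1 1⟩
  {4,5,6}:  v_{4} + v_{5} + v_{6} = v_{9}  so sig = ⟨3 | 1⟩
  {4,6,10}:  v_{4} + v_{6} + v_{10} = v_{7}  so sig = ⟨3 | 1⟩
  {1,2,5,10}:  v_{1} + v_{2} + v_{5} + v_{10} = 0  so sig = ⟨4 | 0⟩
  {1,2,5,7}:  v_{1} + v_{2} + v_{5} + v_{7} = v_{4} + v_{6}  so sig = ⟨4 | 1 1⟩
  {1,2,7,9}:  v_{1} + v_{2} + v_{7} + v_{9} = 2·v_{4} + 2·v_{6}  so sig = ⟨4 | 2 2⟩

so the primitive-relation signature multiset is
    ⟨2 | 0⟩
    ⟨2 | 0⟩
    ⟨2 | 1 1⟩
    ⟨2 | 1 1⟩
    ⟨2 | 1 1⟩
    ⟨2 | 1 1⟩
    ⟨2 | 1 1⟩
    ⟨3 | 1⟩
    ⟨3 | 1⟩
    ⟨4 | 0⟩
    ⟨4 | 1 1⟩
    ⟨4 | 2 2⟩


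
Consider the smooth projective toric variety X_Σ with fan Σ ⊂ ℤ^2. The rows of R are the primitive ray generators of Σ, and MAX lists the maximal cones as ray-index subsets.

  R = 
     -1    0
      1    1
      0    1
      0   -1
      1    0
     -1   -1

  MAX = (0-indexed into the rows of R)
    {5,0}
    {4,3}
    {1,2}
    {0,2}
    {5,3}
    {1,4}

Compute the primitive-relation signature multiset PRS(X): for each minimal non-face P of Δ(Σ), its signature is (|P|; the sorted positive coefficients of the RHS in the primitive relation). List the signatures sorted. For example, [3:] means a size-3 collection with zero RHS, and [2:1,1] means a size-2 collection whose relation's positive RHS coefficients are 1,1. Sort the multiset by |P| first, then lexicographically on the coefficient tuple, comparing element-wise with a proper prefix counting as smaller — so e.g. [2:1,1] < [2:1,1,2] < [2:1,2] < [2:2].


9 minimal non-faces of Δ(Σ) (on 6 rays):

  P = {0,4}:  v_{0} + v_{4} = 0  so sig = [2:]
  P = {1,5}:  v_{1} + v_{5} = 0  so sig = [2:]
  P = {2,3}:  v_{2} + v_{3} = 0  so sig = [2:]
  P = {0,1}:  v_{0} + v_{1} = v_{2}  so sig = [2:1]
  P = {0,3}:  v_{0} + v_{3} = v_{5}  so sig = [2:1]
  P = {1,3}:  v_{1} + v_{3} = v_{4}  so sig = [2:1]
  P = {2,4}:  v_{2} + v_{4} = v_{1}  so sig = [2:1]
  P = {2,5}:  v_{2} + v_{5} = v_{0}  so sig = [2:1]
  P = {4,5}:  v_{4} + v_{5} = v_{3}  so sig = [2:1]

so the primitive-relation signature multiset is
[[2:], [2:], [2:], [2:1], [2:1], [2:1], [2:1], [2:1], [2:1]]


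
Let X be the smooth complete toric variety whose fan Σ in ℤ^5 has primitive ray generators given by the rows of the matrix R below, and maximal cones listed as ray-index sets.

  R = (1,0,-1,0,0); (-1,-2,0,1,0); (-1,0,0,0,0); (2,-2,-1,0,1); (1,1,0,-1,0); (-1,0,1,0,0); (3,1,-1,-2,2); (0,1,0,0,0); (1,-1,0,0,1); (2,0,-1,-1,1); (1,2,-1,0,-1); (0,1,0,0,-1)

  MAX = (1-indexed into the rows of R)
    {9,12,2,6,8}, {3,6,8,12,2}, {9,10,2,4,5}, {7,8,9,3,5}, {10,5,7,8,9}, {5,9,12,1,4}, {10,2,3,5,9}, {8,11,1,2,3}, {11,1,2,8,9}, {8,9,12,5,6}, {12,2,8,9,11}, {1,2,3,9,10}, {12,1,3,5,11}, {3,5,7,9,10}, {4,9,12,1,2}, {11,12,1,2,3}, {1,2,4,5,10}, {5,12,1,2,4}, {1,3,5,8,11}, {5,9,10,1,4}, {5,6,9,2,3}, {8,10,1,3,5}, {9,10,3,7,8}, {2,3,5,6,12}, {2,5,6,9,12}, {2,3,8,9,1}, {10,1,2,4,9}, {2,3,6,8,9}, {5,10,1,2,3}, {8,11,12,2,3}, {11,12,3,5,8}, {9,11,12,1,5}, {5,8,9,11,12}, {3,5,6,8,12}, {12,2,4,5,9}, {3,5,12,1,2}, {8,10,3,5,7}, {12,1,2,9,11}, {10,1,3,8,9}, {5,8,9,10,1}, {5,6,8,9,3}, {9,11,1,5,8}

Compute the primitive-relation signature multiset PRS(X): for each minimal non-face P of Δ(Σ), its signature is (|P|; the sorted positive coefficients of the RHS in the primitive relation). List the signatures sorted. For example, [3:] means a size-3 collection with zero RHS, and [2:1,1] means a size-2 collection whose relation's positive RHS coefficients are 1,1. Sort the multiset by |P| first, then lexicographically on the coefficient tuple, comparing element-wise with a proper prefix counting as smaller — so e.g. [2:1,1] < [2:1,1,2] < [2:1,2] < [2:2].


Primitive collections (24):

  • {1,6}:  v_{1} + v_{6} = 0  →  sig = [2:]
  • {3,4}:  v_{3} + v_{4} = v_{2} + v_{10}  →  sig = [2:1,1]
  • {4,8}:  v_{4} + v_{8} = v_{1} + v_{9}  →  sig = [2:1,1]
  • {6,11}:  v_{6} + v_{11} = v_{8} + v_{12}  →  sig = [2:1,1]
  • {10,12}:  v_{10} + v_{12} = v_{1} + v_{5}  →  sig = [2:1,1]
  • {2,7}:  v_{2} + v_{7} = v_{3} + v_{9} + v_{10}  →  sig = [2:1,1,1]
  • {4,6}:  v_{4} + v_{6} = v_{2} + v_{5} + v_{9}  →  sig = [2:1,1,1]
  • {6,10}:  v_{6} + v_{10} = v_{3} + v_{5} + v_{9}  →  sig = [2:1,1,1]
  • {7,12}:  v_{7} + v_{12} = v_{5} + v_{8} + v_{10}  →  sig = [2:1,1,1]
  • {7,11}:  v_{7} + v_{11} = v_{1} + v_{5} + 2·v_{8} + v_{10}  →  sig = [2:1,1,1,2]
  • {4,11}:  v_{4} + v_{11} = 2·v_{1} + v_{9} + v_{12}  →  sig = [2:1,1,2]
  • {10,11}:  v_{10} + v_{11} = 2·v_{1} + v_{5} + v_{8}  →  sig = [2:1,1,2]
  • {1,7}:  v_{1} + v_{7} = v_{8} + 2·v_{10}  →  sig = [2:1,2]
  • {4,7}:  v_{4} + v_{7} = v_{9} + 2·v_{10}  →  sig = [2:1,2]
  • {6,7}:  v_{6} + v_{7} = 2·v_{3} + 2·v_{5} + v_{8} + 2·v_{9}  →  sig = [2:1,2,2,2]
  • {2,5,8}:  v_{2} + v_{5} + v_{8} = 0  →  sig = [3:]
  • {3,9,12}:  v_{3} + v_{9} + v_{12} = 0  →  sig = [3:]
  • {1,8,12}:  v_{1} + v_{8} + v_{12} = v_{11}  →  sig = [3:1]
  • {2,5,11}:  v_{2} + v_{5} + v_{11} = v_{1} + v_{12}  →  sig = [3:1,1]
  • {3,9,11}:  v_{3} + v_{9} + v_{11} = v_{1} + v_{8}  →  sig = [3:1,1]
  • {2,8,10}:  v_{2} + v_{8} + v_{10} = v_{1} + v_{3} + v_{9}  →  sig = [3:1,1,1]
  • {1,2,5,9}:  v_{1} + v_{2} + v_{5} + v_{9} = v_{4}  →  sig = [4:1]
  • {1,3,5,9}:  v_{1} + v_{3} + v_{5} + v_{9} = v_{10}  →  sig = [4:1]
  • {3,5,8,9,10}:  v_{3} + v_{5} + v_{8} + v_{9} + v_{10} = v_{7}  →  sig = [5:1]

Sorted signature multiset PRS(X):
    |P|=2: 15 collections, coeffs (), (1,1), (1,1), (1,1), (1,1), (1,1,1), (1,1,1), (1,1,1), (1,1,1), (1,1,1,2), (1,1,2), (1,1,2), (1,2), (1,2), (1,2,2,2)
    |P|=3: 6 collections, coeffs (), (), (1), (1,1), (1,1), (1,1,1)
    |P|=4: 2 collections, coeffs (1), (1)
    |P|=5: 1 collection, coeffs (1)
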